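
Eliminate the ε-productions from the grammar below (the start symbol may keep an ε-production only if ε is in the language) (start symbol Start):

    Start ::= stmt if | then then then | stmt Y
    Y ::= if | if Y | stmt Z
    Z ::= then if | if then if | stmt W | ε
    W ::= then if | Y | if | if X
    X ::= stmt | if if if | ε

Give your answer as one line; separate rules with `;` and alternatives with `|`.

Start ::= stmt if | then then then | stmt Y; Y ::= if | if Y | stmt Z | stmt; Z ::= then if | if then if | stmt W; W ::= then if | Y | if | if X; X ::= stmt | if if if

Nullable set = {X, Z}.
ε ∉ L(G), so no ε-production is kept.
Expand every rule over subsets of its nullable positions: Y → stmt Z gives stmt Z | stmt.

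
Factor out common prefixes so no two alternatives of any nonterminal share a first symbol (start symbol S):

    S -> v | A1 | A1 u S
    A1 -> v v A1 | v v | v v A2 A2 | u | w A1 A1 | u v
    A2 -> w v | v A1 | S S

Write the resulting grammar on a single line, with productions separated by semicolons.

S has alternatives sharing prefix 'A1': factor to S → A1 S' with S' → ε | u S.
A1 has alternatives sharing prefix 'v v': factor to A1 → v v A1' with A1' → A1 | ε | A2 A2.
A1 has alternatives sharing prefix 'u': factor to A1 → u A1'' with A1'' → ε | v.

S -> v | A1 S'; A1 -> w A1 A1 | v v A1' | u A1''; A2 -> w v | v A1 | S S; S' -> ε | u S; A1' -> A1 | ε | A2 A2; A1'' -> ε | v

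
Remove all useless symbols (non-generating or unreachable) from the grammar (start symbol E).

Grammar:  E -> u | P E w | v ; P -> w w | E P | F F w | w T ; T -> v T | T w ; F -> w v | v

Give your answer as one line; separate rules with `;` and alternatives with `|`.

E -> u | P E w | v; P -> w w | E P | F F w; F -> w v | v

Generating nonterminals: {E, F, P}.
Reachable from E after that: {E, F, P}.
Removed useless symbols: {T} and every production mentioning them.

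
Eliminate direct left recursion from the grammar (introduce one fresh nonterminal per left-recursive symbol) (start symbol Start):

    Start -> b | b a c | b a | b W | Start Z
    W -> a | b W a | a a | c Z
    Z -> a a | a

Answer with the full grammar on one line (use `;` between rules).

Directly left-recursive nonterminal: Start.
For Start: α = {Z}, β = {b, b a c, b a, b W}. Rewrite as Start → β Start1 and Start1 → α Start1 | ε.

Start -> b Start1 | b a c Start1 | b a Start1 | b W Start1; W -> a | b W a | a a | c Z; Z -> a a | a; Start1 -> Z Start1 | ε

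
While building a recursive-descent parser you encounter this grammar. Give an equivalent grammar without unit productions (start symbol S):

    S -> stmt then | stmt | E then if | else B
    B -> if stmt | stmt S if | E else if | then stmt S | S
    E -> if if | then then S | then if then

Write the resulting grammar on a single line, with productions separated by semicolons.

Unit pairs: B ⇒* {S}.
For every A with A ⇒* B via unit rules, add B's non-unit alternatives to A; then delete every rule of the form X → Y.

S -> stmt then | stmt | E then if | else B; B -> if stmt | stmt S if | E else if | then stmt S | stmt then | stmt | E then if | else B; E -> if if | then then S | then if then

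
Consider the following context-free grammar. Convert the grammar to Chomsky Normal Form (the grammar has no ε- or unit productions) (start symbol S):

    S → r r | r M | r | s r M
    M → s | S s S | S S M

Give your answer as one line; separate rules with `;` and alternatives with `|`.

S → X1 X1 | X1 M | r | X2 Y1; M → s | S Y2 | S Y3; X1 → r; X2 → s; Y1 → X1 M; Y2 → X2 S; Y3 → S M

Introduce a nonterminal for each terminal appearing in a rule of length ≥ 2: X1 → r, X2 → s.
Binarize each right-hand side of length ≥ 3 by chaining fresh nonterminals (Y1, Y2, …): affected rules were S → X2 X1 M; M → S X2 S; M → S S M.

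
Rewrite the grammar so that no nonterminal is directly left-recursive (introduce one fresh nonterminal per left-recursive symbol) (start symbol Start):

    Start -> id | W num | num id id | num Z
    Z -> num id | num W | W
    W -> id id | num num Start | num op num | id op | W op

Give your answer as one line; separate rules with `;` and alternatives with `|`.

Left recursion appears on W.
For W: α = {op}, β = {id id, num num Start, num op num, id op}. Rewrite as W → β W1 and W1 → α W1 | ε.

Start -> id | W num | num id id | num Z; Z -> num id | num W | W; W -> id id W1 | num num Start W1 | num op num W1 | id op W1; W1 -> op W1 | ε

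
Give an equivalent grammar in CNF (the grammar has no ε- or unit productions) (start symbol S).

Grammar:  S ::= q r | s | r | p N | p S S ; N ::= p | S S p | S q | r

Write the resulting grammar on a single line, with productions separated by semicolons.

Introduce a nonterminal for each terminal appearing in a rule of length ≥ 2: X1 → q, X2 → r, X3 → p.
Binarize each right-hand side of length ≥ 3 by chaining fresh nonterminals (Y1, Y2, …): affected rules were S → X3 S S; N → S S X3.

S ::= X1 X2 | s | r | X3 N | X3 Y1; N ::= p | S Y2 | S X1 | r; X1 ::= q; X2 ::= r; X3 ::= p; Y1 ::= S S; Y2 ::= S X3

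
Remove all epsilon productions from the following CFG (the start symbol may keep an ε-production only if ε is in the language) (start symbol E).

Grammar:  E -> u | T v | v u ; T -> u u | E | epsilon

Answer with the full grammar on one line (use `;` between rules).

Nullable set = {T}.
ε ∉ L(G), so no ε-production is kept.
For each production, add variants omitting each subset of nullable occurrences: E → T v gives T v | v.

E -> u | T v | v | v u; T -> u u | E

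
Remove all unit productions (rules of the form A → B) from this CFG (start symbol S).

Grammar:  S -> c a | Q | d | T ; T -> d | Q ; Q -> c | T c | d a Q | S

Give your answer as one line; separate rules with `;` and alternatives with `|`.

S -> c a | d | c | T c | d a Q; T -> c a | d | c | T c | d a Q; Q -> c a | d | c | T c | d a Q

Unit pairs: Q ⇒* {S, T}; S ⇒* {Q, T}; T ⇒* {Q, S}.
Replace each nonterminal's rules with the union of the non-unit rules of every nonterminal it unit-derives.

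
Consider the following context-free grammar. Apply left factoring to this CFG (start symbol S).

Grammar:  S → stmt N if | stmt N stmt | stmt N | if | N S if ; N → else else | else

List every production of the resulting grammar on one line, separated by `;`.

S → if | N S if | stmt N S'; N → else N'; S' → if | stmt | ε; N' → else | ε

S has alternatives sharing prefix 'stmt N': factor to S → stmt N S' with S' → if | stmt | ε.
N has alternatives sharing prefix 'else': factor to N → else N' with N' → else | ε.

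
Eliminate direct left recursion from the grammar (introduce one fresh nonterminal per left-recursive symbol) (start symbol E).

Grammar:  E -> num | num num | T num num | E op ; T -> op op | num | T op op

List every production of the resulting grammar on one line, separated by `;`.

E -> num E' | num num E' | T num num E'; T -> op op T' | num T'; E' -> op E' | ε; T' -> op op T' | ε

Directly left-recursive nonterminals: E, T.
For E: α = {op}, β = {num, num num, T num num}. Rewrite as E → β E' and E' → α E' | ε.
For T: α = {op op}, β = {op op, num}. Rewrite as T → β T' and T' → α T' | ε.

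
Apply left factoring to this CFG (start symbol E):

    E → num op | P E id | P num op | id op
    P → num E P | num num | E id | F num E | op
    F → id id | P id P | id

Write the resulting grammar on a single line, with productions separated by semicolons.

E → num op | id op | P E'; P → E id | F num E | op | num P'; F → P id P | id F'; E' → E id | num op; P' → E P | num; F' → id | ε

E has alternatives sharing prefix 'P': factor to E → P E' with E' → E id | num op.
P has alternatives sharing prefix 'num': factor to P → num P' with P' → E P | num.
F has alternatives sharing prefix 'id': factor to F → id F' with F' → id | ε.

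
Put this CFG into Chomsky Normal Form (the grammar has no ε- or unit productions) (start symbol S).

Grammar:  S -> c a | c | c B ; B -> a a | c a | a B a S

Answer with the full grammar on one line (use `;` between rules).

S -> X1 X2 | c | X1 B; B -> X2 X2 | X1 X2 | X2 Y1; X1 -> c; X2 -> a; Y1 -> B Y2; Y2 -> X2 S

Introduce a nonterminal for each terminal appearing in a rule of length ≥ 2: X1 → c, X2 → a.
Binarize each right-hand side of length ≥ 3 by chaining fresh nonterminals (Y1, Y2, …): affected rules were B → X2 B X2 S.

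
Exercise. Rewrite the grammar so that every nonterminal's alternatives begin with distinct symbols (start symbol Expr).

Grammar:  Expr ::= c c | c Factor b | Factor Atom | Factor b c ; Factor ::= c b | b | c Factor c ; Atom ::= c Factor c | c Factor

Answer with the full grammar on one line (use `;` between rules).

Expr ::= c Expr1 | Factor Expr2; Factor ::= b | c Factor1; Atom ::= c Factor Atom1; Expr1 ::= c | Factor b; Expr2 ::= Atom | b c; Factor1 ::= b | Factor c; Atom1 ::= c | epsilon

Expr has alternatives sharing prefix 'c': factor to Expr → c Expr1 with Expr1 → c | Factor b.
Expr has alternatives sharing prefix 'Factor': factor to Expr → Factor Expr2 with Expr2 → Atom | b c.
Factor has alternatives sharing prefix 'c': factor to Factor → c Factor1 with Factor1 → b | Factor c.
Atom has alternatives sharing prefix 'c Factor': factor to Atom → c Factor Atom1 with Atom1 → c | ε.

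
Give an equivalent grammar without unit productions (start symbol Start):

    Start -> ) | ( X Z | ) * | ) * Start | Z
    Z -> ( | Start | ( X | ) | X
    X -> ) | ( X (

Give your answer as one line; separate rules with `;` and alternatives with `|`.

Unit pairs: Start ⇒* {X, Z}; Z ⇒* {Start, X}.
Replace each nonterminal's rules with the union of the non-unit rules of every nonterminal it unit-derives.

Start -> ( | ( X | ) | ( X Z | ) * | ) * Start | ( X (; Z -> ( | ( X | ) | ( X Z | ) * | ) * Start | ( X (; X -> ) | ( X (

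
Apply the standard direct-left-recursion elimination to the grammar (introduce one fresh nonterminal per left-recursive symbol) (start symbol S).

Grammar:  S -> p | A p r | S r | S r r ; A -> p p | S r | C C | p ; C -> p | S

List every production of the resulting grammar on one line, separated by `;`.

Directly left-recursive nonterminal: S.
For S: α = {r, r r}, β = {p, A p r}. Rewrite as S → β S' and S' → α S' | ε.

S -> p S' | A p r S'; A -> p p | S r | C C | p; C -> p | S; S' -> r S' | r r S' | ε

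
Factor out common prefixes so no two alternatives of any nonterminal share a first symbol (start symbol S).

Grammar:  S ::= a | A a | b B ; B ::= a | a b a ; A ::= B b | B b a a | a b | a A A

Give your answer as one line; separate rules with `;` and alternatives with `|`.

B has alternatives sharing prefix 'a': factor to B → a B' with B' → ε | b a.
A has alternatives sharing prefix 'B b': factor to A → B b A' with A' → ε | a a.
A has alternatives sharing prefix 'a': factor to A → a A'' with A'' → b | A A.

S ::= a | A a | b B; B ::= a B'; A ::= B b A' | a A''; B' ::= ε | b a; A' ::= ε | a a; A'' ::= b | A A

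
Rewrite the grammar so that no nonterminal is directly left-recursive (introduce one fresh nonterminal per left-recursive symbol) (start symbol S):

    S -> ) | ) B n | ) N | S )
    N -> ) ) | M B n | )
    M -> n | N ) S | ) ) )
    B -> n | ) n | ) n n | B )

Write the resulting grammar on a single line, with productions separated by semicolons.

S -> ) S' | ) B n S' | ) N S'; N -> ) ) | M B n | ); M -> n | N ) S | ) ) ); B -> n B' | ) n B' | ) n n B'; S' -> ) S' | ε; B' -> ) B' | ε

Left recursion appears on S, B.
For S: α = {)}, β = {), ) B n, ) N}. Rewrite as S → β S' and S' → α S' | ε.
For B: α = {)}, β = {n, ) n, ) n n}. Rewrite as B → β B' and B' → α B' | ε.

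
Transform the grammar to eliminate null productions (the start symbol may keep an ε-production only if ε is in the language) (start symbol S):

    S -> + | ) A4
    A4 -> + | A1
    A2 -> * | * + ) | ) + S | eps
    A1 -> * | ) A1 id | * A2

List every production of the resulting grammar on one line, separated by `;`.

S -> + | ) A4; A4 -> + | A1; A2 -> * | * + ) | ) + S; A1 -> * | ) A1 id | * A2

Nullable nonterminals: {A2}.
ε ∉ L(G), so no ε-production is kept.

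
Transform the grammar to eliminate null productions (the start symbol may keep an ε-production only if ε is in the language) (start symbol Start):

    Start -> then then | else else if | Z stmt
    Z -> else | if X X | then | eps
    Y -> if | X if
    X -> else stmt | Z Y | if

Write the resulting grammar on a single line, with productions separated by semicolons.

The nullable symbols are {Z}.
ε ∉ L(G), so no ε-production is kept.
Expand every rule over subsets of its nullable positions: Start → Z stmt gives Z stmt | stmt. X → Z Y gives Z Y | Y.

Start -> then then | else else if | Z stmt | stmt; Z -> else | if X X | then; Y -> if | X if; X -> else stmt | Z Y | Y | if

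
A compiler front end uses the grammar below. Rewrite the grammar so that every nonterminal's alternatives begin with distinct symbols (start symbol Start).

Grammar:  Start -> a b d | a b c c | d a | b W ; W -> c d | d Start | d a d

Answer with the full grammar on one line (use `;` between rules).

Start -> d a | b W | a b Start1; W -> c d | d W1; Start1 -> d | c c; W1 -> Start | a d

Start has alternatives sharing prefix 'a b': factor to Start → a b Start1 with Start1 → d | c c.
W has alternatives sharing prefix 'd': factor to W → d W1 with W1 → Start | a d.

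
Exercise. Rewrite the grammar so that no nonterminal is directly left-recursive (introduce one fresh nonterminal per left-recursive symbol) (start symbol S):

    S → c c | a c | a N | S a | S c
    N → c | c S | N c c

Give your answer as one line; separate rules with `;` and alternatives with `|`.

S → c c S' | a c S' | a N S'; N → c N' | c S N'; S' → a S' | c S' | ε; N' → c c N' | ε

Left recursion appears on S, N.
For S: α = {a, c}, β = {c c, a c, a N}. Rewrite as S → β S' and S' → α S' | ε.
For N: α = {c c}, β = {c, c S}. Rewrite as N → β N' and N' → α N' | ε.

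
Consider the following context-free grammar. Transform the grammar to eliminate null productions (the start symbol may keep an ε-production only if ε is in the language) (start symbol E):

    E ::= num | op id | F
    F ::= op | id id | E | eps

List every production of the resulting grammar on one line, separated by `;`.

E ::= num | op id | F | ε; F ::= op | id id | E

Nullable set = {E, F}.
ε ∈ L(G) since E is nullable, so keep E → ε.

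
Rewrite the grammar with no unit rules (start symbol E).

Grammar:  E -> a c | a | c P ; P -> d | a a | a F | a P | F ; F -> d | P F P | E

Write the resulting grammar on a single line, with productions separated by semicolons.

Unit pairs: F ⇒* {E}; P ⇒* {E, F}.
Replace each nonterminal's rules with the union of the non-unit rules of every nonterminal it unit-derives.

E -> a c | a | c P; P -> a c | a | c P | d | P F P | a a | a F | a P; F -> a c | a | c P | d | P F P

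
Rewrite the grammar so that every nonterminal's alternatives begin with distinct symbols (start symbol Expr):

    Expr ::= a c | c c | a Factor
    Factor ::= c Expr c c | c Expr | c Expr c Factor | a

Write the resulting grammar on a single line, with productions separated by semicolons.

Expr ::= c c | a Expr1; Factor ::= a | c Expr Factor1; Expr1 ::= c | Factor; Factor1 ::= ε | c Factor11; Factor11 ::= c | Factor

Expr has alternatives sharing prefix 'a': factor to Expr → a Expr1 with Expr1 → c | Factor.
Factor has alternatives sharing prefix 'c Expr': factor to Factor → c Expr Factor1 with Factor1 → c c | ε | c Factor.
Factor1 has alternatives sharing prefix 'c': factor to Factor1 → c Factor11 with Factor11 → c | Factor.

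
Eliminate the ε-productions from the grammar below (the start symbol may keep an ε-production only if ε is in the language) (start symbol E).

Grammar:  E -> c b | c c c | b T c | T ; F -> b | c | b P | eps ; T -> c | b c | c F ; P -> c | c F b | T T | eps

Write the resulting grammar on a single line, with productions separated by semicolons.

E -> c b | c c c | b T c | T; F -> b | c | b P; T -> c | b c | c F; P -> c | c F b | c b | T T

Nullable set = {F, P}.
ε ∉ L(G), so no ε-production is kept.
Expand every rule over subsets of its nullable positions: P → c F b gives c F b | c b.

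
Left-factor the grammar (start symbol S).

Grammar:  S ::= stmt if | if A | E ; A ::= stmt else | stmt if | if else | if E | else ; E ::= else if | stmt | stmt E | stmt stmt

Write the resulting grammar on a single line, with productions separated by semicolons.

S ::= stmt if | if A | E; A ::= else | stmt A' | if A''; E ::= else if | stmt E'; A' ::= else | if; A'' ::= else | E; E' ::= ε | E | stmt

A has alternatives sharing prefix 'stmt': factor to A → stmt A' with A' → else | if.
A has alternatives sharing prefix 'if': factor to A → if A'' with A'' → else | E.
E has alternatives sharing prefix 'stmt': factor to E → stmt E' with E' → ε | E | stmt.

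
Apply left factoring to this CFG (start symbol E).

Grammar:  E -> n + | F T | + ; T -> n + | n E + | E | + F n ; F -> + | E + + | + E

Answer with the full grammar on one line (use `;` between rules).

E -> n + | F T | +; T -> E | + F n | n T'; F -> E + + | + F'; T' -> + | E +; F' -> ε | E

T has alternatives sharing prefix 'n': factor to T → n T' with T' → + | E +.
F has alternatives sharing prefix '+': factor to F → + F' with F' → ε | E.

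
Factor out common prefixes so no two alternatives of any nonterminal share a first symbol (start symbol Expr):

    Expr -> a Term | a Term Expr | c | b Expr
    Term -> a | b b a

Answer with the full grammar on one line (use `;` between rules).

Expr has alternatives sharing prefix 'a Term': factor to Expr → a Term Expr1 with Expr1 → ε | Expr.

Expr -> c | b Expr | a Term Expr1; Term -> a | b b a; Expr1 -> ε | Expr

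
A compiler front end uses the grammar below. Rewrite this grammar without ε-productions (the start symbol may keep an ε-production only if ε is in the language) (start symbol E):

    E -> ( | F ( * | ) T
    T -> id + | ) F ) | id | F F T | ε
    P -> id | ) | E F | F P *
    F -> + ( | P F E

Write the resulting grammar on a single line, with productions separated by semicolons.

E -> ( | F ( * | ) T | ); T -> id + | ) F ) | id | F F T | F F; P -> id | ) | E F | F P *; F -> + ( | P F E

Nullable nonterminals: {T}.
ε ∉ L(G), so no ε-production is kept.
Expand every rule over subsets of its nullable positions: E → ) T gives ) T | ). T → F F T gives F F T | F F.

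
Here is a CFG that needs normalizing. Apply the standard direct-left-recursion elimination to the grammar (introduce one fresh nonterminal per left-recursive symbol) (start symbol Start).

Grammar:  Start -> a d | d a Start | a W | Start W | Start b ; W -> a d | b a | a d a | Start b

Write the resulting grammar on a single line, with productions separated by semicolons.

Start -> a d Start1 | d a Start Start1 | a W Start1; W -> a d | b a | a d a | Start b; Start1 -> W Start1 | b Start1 | ε

Directly left-recursive nonterminal: Start.
For Start: α = {W, b}, β = {a d, d a Start, a W}. Rewrite as Start → β Start1 and Start1 → α Start1 | ε.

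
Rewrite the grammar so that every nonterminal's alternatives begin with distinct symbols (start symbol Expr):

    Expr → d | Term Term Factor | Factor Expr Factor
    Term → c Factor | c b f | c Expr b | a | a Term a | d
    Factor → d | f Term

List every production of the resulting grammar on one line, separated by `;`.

Expr → d | Term Term Factor | Factor Expr Factor; Term → d | c Term1 | a Term2; Factor → d | f Term; Term1 → Factor | b f | Expr b; Term2 → ε | Term a

Term has alternatives sharing prefix 'c': factor to Term → c Term1 with Term1 → Factor | b f | Expr b.
Term has alternatives sharing prefix 'a': factor to Term → a Term2 with Term2 → ε | Term a.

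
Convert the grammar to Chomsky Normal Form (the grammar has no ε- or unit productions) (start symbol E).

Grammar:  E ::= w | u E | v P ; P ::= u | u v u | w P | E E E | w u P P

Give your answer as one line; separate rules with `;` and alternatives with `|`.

Introduce a nonterminal for each terminal appearing in a rule of length ≥ 2: X1 → u, X2 → v, X3 → w.
Binarize each right-hand side of length ≥ 3 by chaining fresh nonterminals (Y1, Y2, …): affected rules were P → X1 X2 X1; P → E E E; P → X3 X1 P P.

E ::= w | X1 E | X2 P; P ::= u | X1 Y1 | X3 P | E Y2 | X3 Y3; X1 ::= u; X2 ::= v; X3 ::= w; Y1 ::= X2 X1; Y2 ::= E E; Y3 ::= X1 Y4; Y4 ::= P P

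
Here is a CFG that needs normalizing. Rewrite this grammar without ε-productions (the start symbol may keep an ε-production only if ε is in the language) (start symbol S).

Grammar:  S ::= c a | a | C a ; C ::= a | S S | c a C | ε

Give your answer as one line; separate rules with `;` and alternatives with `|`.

Nullable nonterminals: {C}.
ε ∉ L(G), so no ε-production is kept.
For each production, add variants omitting each subset of nullable occurrences: C → c a C gives c a C | c a.

S ::= c a | a | C a; C ::= a | S S | c a C | c a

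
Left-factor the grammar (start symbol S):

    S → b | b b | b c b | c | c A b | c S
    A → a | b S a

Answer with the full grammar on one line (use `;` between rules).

S → b S' | c S''; A → a | b S a; S' → ε | b | c b; S'' → ε | A b | S

S has alternatives sharing prefix 'b': factor to S → b S' with S' → ε | b | c b.
S has alternatives sharing prefix 'c': factor to S → c S'' with S'' → ε | A b | S.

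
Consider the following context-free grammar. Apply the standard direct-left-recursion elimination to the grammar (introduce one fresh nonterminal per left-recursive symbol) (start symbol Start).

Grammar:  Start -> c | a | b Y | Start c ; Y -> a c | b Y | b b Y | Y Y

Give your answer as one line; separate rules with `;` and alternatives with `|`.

Left recursion appears on Start, Y.
For Start: α = {c}, β = {c, a, b Y}. Rewrite as Start → β Start1 and Start1 → α Start1 | ε.
For Y: α = {Y}, β = {a c, b Y, b b Y}. Rewrite as Y → β Y1 and Y1 → α Y1 | ε.

Start -> c Start1 | a Start1 | b Y Start1; Y -> a c Y1 | b Y Y1 | b b Y Y1; Start1 -> c Start1 | ε; Y1 -> Y Y1 | ε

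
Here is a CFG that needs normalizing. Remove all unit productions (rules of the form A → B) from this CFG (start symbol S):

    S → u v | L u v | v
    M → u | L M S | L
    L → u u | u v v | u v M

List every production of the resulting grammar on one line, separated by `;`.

Unit pairs: M ⇒* {L}.
Replace each nonterminal's rules with the union of the non-unit rules of every nonterminal it unit-derives.

S → u v | L u v | v; M → u u | u v v | u v M | u | L M S; L → u u | u v v | u v M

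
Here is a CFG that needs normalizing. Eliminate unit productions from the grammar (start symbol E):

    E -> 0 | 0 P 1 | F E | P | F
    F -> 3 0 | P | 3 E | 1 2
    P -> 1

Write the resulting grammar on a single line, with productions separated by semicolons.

Unit pairs: E ⇒* {F, P}; F ⇒* {P}.
For every A with A ⇒* B via unit rules, add B's non-unit alternatives to A; then delete every rule of the form X → Y.

E -> 0 | 0 P 1 | F E | 1 | 3 0 | 3 E | 1 2; F -> 3 0 | 3 E | 1 2 | 1; P -> 1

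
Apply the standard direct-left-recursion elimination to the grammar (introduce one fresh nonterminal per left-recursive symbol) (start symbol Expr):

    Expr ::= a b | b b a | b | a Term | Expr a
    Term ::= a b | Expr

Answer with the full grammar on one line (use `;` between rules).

Expr is directly left-recursive.
For Expr: α = {a}, β = {a b, b b a, b, a Term}. Rewrite as Expr → β Expr1 and Expr1 → α Expr1 | ε.

Expr ::= a b Expr1 | b b a Expr1 | b Expr1 | a Term Expr1; Term ::= a b | Expr; Expr1 ::= a Expr1 | ε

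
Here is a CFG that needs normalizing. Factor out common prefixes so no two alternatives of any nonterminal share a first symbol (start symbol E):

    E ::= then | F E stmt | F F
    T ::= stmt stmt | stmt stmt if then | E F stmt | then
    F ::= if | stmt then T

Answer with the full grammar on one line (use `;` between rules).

E has alternatives sharing prefix 'F': factor to E → F E' with E' → E stmt | F.
T has alternatives sharing prefix 'stmt stmt': factor to T → stmt stmt T' with T' → ε | if then.

E ::= then | F E'; T ::= E F stmt | then | stmt stmt T'; F ::= if | stmt then T; E' ::= E stmt | F; T' ::= epsilon | if then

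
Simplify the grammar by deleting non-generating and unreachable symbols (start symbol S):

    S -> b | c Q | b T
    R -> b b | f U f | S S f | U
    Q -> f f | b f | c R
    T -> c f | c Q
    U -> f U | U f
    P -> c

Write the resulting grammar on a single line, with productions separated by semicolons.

S -> b | c Q | b T; R -> b b | S S f; Q -> f f | b f | c R; T -> c f | c Q

Generating nonterminals: {P, Q, R, S, T}.
Reachable from S after that: {Q, R, S, T}.
Removed useless symbols: {P, U} and every production mentioning them.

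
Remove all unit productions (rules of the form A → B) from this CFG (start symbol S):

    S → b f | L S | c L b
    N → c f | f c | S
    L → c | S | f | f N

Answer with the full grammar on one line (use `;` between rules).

Unit pairs: L ⇒* {S}; N ⇒* {S}.
For each unit pair (A, B), copy every non-unit production of B to A, then drop all unit productions.

S → b f | L S | c L b; N → b f | L S | c L b | c f | f c; L → c | f | f N | b f | L S | c L b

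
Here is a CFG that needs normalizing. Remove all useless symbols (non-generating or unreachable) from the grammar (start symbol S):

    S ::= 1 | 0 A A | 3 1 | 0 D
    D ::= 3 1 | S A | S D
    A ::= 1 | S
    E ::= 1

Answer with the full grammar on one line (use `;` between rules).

S ::= 1 | 0 A A | 3 1 | 0 D; D ::= 3 1 | S A | S D; A ::= 1 | S

Generating nonterminals: {A, D, E, S}.
Reachable from S after that: {A, D, S}.
Removed useless symbols: {E} and every production mentioning them.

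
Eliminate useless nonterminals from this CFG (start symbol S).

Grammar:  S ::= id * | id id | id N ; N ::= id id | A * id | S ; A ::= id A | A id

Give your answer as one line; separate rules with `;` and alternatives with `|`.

S ::= id * | id id | id N; N ::= id id | S

Generating nonterminals: {N, S}.
Reachable from S after that: {N, S}.
Removed useless symbols: {A} and every production mentioning them.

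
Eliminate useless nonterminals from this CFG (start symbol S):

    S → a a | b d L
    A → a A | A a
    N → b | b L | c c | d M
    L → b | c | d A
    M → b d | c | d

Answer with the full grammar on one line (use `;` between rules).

Generating nonterminals: {L, M, N, S}.
Reachable from S after that: {L, S}.
Removed useless symbols: {A, M, N} and every production mentioning them.

S → a a | b d L; L → b | c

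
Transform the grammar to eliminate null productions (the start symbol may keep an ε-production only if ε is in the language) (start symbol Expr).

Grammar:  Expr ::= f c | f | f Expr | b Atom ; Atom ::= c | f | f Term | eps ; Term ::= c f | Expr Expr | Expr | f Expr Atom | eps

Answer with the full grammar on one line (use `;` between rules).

Expr ::= f c | f | f Expr | b Atom | b; Atom ::= c | f | f Term; Term ::= c f | Expr Expr | Expr | f Expr Atom | f Expr

Nullable nonterminals: {Atom, Term}.
ε ∉ L(G), so no ε-production is kept.
Expand every rule over subsets of its nullable positions: Expr → b Atom gives b Atom | b. Term → f Expr Atom gives f Expr Atom | f Expr.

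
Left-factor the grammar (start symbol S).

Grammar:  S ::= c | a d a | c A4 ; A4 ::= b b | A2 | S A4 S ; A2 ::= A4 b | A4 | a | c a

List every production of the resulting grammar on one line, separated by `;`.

S ::= a d a | c S'; A4 ::= b b | A2 | S A4 S; A2 ::= a | c a | A4 A2'; S' ::= epsilon | A4; A2' ::= b | epsilon

S has alternatives sharing prefix 'c': factor to S → c S' with S' → ε | A4.
A2 has alternatives sharing prefix 'A4': factor to A2 → A4 A2' with A2' → b | ε.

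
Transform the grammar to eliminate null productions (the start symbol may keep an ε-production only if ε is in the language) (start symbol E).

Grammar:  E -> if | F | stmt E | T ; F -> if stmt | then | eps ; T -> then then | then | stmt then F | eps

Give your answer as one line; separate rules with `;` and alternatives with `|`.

Nullable nonterminals: {E, F, T}.
ε ∈ L(G) since E is nullable, so keep E → ε.
Expand every rule over subsets of its nullable positions: E → stmt E gives stmt E | stmt. T → stmt then F gives stmt then F | stmt then.

E -> if | F | stmt E | stmt | T | eps; F -> if stmt | then; T -> then then | then | stmt then F | stmt then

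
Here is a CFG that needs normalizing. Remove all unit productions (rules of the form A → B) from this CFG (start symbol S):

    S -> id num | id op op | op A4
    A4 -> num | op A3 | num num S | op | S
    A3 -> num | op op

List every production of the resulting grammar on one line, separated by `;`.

S -> id num | id op op | op A4; A4 -> num | op A3 | num num S | op | id num | id op op | op A4; A3 -> num | op op

Unit pairs: A4 ⇒* {S}.
For every A with A ⇒* B via unit rules, add B's non-unit alternatives to A; then delete every rule of the form X → Y.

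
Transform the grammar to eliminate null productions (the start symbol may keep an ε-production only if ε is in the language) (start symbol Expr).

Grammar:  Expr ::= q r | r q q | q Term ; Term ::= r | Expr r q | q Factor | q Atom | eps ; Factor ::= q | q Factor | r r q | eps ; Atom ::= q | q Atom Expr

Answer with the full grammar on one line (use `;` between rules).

Expr ::= q r | r q q | q Term | q; Term ::= r | Expr r q | q Factor | q | q Atom; Factor ::= q | q Factor | r r q; Atom ::= q | q Atom Expr

Nullable nonterminals: {Factor, Term}.
ε ∉ L(G), so no ε-production is kept.
Add the nullable-subset variants: Expr → q Term gives q Term | q. Term → q Factor gives q Factor | q.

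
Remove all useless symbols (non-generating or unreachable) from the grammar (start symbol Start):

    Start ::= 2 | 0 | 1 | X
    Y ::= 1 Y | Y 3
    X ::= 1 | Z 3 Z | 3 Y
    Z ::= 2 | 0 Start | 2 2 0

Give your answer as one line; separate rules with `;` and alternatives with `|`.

Generating nonterminals: {Start, X, Z}.
Reachable from Start after that: {Start, X, Z}.
Removed useless symbols: {Y} and every production mentioning them.

Start ::= 2 | 0 | 1 | X; X ::= 1 | Z 3 Z; Z ::= 2 | 0 Start | 2 2 0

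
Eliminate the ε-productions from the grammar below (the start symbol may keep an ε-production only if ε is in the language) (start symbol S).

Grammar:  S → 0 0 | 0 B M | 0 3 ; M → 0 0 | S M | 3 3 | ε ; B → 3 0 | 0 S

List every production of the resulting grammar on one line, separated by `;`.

Nullable set = {M}.
ε ∉ L(G), so no ε-production is kept.
Add the nullable-subset variants: S → 0 B M gives 0 B M | 0 B. M → S M gives S M | S.

S → 0 0 | 0 B M | 0 B | 0 3; M → 0 0 | S M | S | 3 3; B → 3 0 | 0 S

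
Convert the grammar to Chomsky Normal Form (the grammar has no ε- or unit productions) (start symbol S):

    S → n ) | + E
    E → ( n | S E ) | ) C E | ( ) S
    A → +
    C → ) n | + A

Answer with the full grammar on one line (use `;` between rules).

S → X1 X2 | X3 E; E → X4 X1 | S Y1 | X2 Y2 | X4 Y3; A → +; C → X2 X1 | X3 A; X1 → n; X2 → ); X3 → +; X4 → (; Y1 → E X2; Y2 → C E; Y3 → X2 S

Introduce a nonterminal for each terminal appearing in a rule of length ≥ 2: X1 → n, X2 → ), X3 → +, X4 → (.
Binarize each right-hand side of length ≥ 3 by chaining fresh nonterminals (Y1, Y2, …): affected rules were E → S E X2; E → X2 C E; E → X4 X2 S.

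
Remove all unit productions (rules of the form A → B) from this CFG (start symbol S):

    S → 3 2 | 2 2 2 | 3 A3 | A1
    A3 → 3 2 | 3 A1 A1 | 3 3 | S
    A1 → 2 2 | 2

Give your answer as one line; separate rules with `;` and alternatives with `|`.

S → 2 2 | 2 | 3 2 | 2 2 2 | 3 A3; A3 → 2 2 | 2 | 3 2 | 2 2 2 | 3 A3 | 3 A1 A1 | 3 3; A1 → 2 2 | 2

Unit pairs: A3 ⇒* {A1, S}; S ⇒* {A1}.
For each unit pair (A, B), copy every non-unit production of B to A, then drop all unit productions.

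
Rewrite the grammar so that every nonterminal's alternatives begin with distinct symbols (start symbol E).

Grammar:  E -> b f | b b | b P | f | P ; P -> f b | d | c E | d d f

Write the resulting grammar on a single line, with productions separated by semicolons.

E -> f | P | b E'; P -> f b | c E | d P'; E' -> f | b | P; P' -> ε | d f

E has alternatives sharing prefix 'b': factor to E → b E' with E' → f | b | P.
P has alternatives sharing prefix 'd': factor to P → d P' with P' → ε | d f.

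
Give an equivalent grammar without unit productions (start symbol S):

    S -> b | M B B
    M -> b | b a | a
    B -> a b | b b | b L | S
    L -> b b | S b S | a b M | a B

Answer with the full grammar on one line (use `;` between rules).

Unit pairs: B ⇒* {S}.
For every A with A ⇒* B via unit rules, add B's non-unit alternatives to A; then delete every rule of the form X → Y.

S -> b | M B B; M -> b | b a | a; B -> a b | b b | b L | b | M B B; L -> b b | S b S | a b M | a B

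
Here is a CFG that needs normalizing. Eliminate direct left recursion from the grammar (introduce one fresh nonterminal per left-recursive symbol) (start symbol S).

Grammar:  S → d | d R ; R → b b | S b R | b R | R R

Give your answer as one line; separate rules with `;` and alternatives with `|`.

S → d | d R; R → b b R' | S b R R' | b R R'; R' → R R' | ε

Left recursion appears on R.
For R: α = {R}, β = {b b, S b R, b R}. Rewrite as R → β R' and R' → α R' | ε.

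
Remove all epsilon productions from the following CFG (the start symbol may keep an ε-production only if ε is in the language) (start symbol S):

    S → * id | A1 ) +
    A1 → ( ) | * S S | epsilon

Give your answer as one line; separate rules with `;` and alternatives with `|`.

S → * id | A1 ) + | ) +; A1 → ( ) | * S S

Nullable nonterminals: {A1}.
ε ∉ L(G), so no ε-production is kept.
For each production, add variants omitting each subset of nullable occurrences: S → A1 ) + gives A1 ) + | ) +.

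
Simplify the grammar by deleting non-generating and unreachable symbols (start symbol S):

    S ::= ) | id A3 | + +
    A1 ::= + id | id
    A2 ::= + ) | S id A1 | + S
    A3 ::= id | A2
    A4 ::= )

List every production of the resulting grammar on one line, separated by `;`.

S ::= ) | id A3 | + +; A1 ::= + id | id; A2 ::= + ) | S id A1 | + S; A3 ::= id | A2

Generating nonterminals: {A1, A2, A3, A4, S}.
Reachable from S after that: {A1, A2, A3, S}.
Removed useless symbols: {A4} and every production mentioning them.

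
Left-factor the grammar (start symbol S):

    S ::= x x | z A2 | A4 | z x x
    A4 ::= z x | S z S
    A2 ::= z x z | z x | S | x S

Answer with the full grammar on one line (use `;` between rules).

S ::= x x | A4 | z S'; A4 ::= z x | S z S; A2 ::= S | x S | z x A2'; S' ::= A2 | x x; A2' ::= z | ε

S has alternatives sharing prefix 'z': factor to S → z S' with S' → A2 | x x.
A2 has alternatives sharing prefix 'z x': factor to A2 → z x A2' with A2' → z | ε.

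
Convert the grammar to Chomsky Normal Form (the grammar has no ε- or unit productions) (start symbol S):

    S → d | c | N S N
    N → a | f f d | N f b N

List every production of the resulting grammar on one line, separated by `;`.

S → d | c | N Y1; N → a | X1 Y2 | N Y3; X1 → f; X2 → d; X3 → b; Y1 → S N; Y2 → X1 X2; Y3 → X1 Y4; Y4 → X3 N

Introduce a nonterminal for each terminal appearing in a rule of length ≥ 2: X1 → f, X2 → d, X3 → b.
Binarize each right-hand side of length ≥ 3 by chaining fresh nonterminals (Y1, Y2, …): affected rules were S → N S N; N → X1 X1 X2; N → N X1 X3 N.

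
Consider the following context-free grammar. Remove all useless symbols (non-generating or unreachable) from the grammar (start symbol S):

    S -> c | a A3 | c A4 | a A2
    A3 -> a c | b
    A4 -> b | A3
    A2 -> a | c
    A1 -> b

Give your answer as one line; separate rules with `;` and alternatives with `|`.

S -> c | a A3 | c A4 | a A2; A3 -> a c | b; A4 -> b | A3; A2 -> a | c

Generating nonterminals: {A1, A2, A3, A4, S}.
Reachable from S after that: {A2, A3, A4, S}.
Removed useless symbols: {A1} and every production mentioning them.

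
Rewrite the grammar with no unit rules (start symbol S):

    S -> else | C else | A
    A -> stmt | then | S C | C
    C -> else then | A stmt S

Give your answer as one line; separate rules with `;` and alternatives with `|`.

Unit pairs: A ⇒* {C}; S ⇒* {A, C}.
For every A with A ⇒* B via unit rules, add B's non-unit alternatives to A; then delete every rule of the form X → Y.

S -> else then | A stmt S | else | C else | stmt | then | S C; A -> else then | A stmt S | stmt | then | S C; C -> else then | A stmt S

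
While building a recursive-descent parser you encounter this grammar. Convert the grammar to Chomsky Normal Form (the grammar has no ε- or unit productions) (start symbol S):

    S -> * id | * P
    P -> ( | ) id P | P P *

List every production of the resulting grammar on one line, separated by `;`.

S -> X1 X2 | X1 P; P -> ( | X3 Y1 | P Y2; X1 -> *; X2 -> id; X3 -> ); Y1 -> X2 P; Y2 -> P X1

Introduce a nonterminal for each terminal appearing in a rule of length ≥ 2: X1 → *, X2 → id, X3 → ).
Binarize each right-hand side of length ≥ 3 by chaining fresh nonterminals (Y1, Y2, …): affected rules were P → X3 X2 P; P → P P X1.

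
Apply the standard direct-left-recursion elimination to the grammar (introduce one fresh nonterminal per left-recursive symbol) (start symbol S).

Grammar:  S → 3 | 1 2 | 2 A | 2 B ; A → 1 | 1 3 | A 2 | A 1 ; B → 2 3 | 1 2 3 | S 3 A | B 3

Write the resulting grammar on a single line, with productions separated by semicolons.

Left recursion appears on A, B.
For A: α = {2, 1}, β = {1, 1 3}. Rewrite as A → β A' and A' → α A' | ε.
For B: α = {3}, β = {2 3, 1 2 3, S 3 A}. Rewrite as B → β B' and B' → α B' | ε.

S → 3 | 1 2 | 2 A | 2 B; A → 1 A' | 1 3 A'; B → 2 3 B' | 1 2 3 B' | S 3 A B'; A' → 2 A' | 1 A' | ε; B' → 3 B' | ε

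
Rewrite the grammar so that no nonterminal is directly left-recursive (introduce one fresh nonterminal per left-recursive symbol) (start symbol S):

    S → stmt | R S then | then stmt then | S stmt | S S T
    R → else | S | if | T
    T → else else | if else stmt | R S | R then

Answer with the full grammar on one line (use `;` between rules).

S → stmt S' | R S then S' | then stmt then S'; R → else | S | if | T; T → else else | if else stmt | R S | R then; S' → stmt S' | S T S' | eps

Left recursion appears on S.
For S: α = {stmt, S T}, β = {stmt, R S then, then stmt then}. Rewrite as S → β S' and S' → α S' | ε.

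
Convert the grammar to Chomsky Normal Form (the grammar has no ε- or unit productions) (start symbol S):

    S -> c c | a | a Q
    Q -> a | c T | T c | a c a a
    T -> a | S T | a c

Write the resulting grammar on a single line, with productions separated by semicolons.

S -> X1 X1 | a | X2 Q; Q -> a | X1 T | T X1 | X2 Y1; T -> a | S T | X2 X1; X1 -> c; X2 -> a; Y1 -> X1 Y2; Y2 -> X2 X2

Introduce a nonterminal for each terminal appearing in a rule of length ≥ 2: X1 → c, X2 → a.
Binarize each right-hand side of length ≥ 3 by chaining fresh nonterminals (Y1, Y2, …): affected rules were Q → X2 X1 X2 X2.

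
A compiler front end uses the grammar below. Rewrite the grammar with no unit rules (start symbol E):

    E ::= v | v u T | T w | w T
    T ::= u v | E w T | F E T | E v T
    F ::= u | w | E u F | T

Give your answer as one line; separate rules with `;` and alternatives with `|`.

Unit pairs: F ⇒* {T}.
For every A with A ⇒* B via unit rules, add B's non-unit alternatives to A; then delete every rule of the form X → Y.

E ::= v | v u T | T w | w T; T ::= u v | E w T | F E T | E v T; F ::= u | w | E u F | u v | E w T | F E T | E v T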